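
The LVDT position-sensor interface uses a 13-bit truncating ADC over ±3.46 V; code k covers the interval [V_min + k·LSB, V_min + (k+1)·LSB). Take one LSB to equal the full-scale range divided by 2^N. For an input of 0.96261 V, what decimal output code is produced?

The full-scale span is 3.46 − (-3.46) = 6.92 V. LSB = 6.92 V / 2^13 ≈ 0.8447 mV.
(V_in − V_min) × 2^13/range = (0.96261 − (-3.46)) × 8192/6.92 = 5235.552.
Floor → code = 5235.

5235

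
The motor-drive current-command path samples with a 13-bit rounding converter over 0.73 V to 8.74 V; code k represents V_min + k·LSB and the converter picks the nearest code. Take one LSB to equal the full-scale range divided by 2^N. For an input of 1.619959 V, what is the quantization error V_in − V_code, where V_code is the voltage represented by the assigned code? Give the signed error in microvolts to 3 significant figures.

+176 µV

Span: 8.74 V − (0.73 V) = 8.01 V. LSB = 8.01 V / 2^13 ≈ 0.9778 mV.
(1.619959 − (0.73)) / LSB = 0.889959 × 8192/8.01 = 910.1803. Nearest integer: k = 910.
V_code = V_min + k × range/2^13 = 0.73 + 910 × 8.01/8192 = 1.619782715 V.
V_in − V_code = 1.619959 − (1.619782715) = +176 µV.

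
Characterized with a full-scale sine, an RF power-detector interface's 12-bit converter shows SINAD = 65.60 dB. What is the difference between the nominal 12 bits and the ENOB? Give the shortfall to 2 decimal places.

Effective bits = (65.60 − 1.76)/6.02 = 10.6047.
Shortfall = 12 − 10.6047 = 1.3953 bits.

1.40 bits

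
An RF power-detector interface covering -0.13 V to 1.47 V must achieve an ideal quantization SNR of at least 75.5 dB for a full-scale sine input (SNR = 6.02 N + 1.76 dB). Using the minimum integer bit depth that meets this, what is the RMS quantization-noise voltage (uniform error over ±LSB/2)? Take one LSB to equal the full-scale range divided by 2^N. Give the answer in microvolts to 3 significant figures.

56.4 µV

The full-scale span is 1.47 − (-0.13) = 1.6 V.
Required N = ⌈(75.5 − 1.76)/6.02⌉ = ⌈12.249⌉ = 13.
Step size = 1.6/8192 V = 195.31 µV.
V_rms = LSB/√12 = 56.4 µV.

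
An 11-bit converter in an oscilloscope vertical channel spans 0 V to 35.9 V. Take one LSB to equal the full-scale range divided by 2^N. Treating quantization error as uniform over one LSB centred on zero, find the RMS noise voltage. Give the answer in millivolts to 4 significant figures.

Full-scale range = 35.9 V.
One LSB is 35.9 V / 2048 = 17.5293 mV.
For a uniform distribution on [−LSB/2, +LSB/2], V_rms = LSB/√12 = 17.5293 mV/3.4641 = 5.060 mV.

5.060 mV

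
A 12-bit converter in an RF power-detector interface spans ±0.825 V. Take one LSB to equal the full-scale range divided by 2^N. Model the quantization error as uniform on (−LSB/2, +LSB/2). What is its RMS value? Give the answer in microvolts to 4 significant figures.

Span: 0.825 V − (-0.825 V) = 1.65 V.
LSB = 1.65 V / 2^12 = 402.832 µV.
σ_q = LSB/√12 = 402.832 µV/3.4641 = 116.3 µV.

116.3 µV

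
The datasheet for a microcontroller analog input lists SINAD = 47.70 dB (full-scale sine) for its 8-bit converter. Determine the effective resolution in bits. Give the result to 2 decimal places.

7.63 bits

ENOB = (47.70 − 1.76)/6.02 = 7.6312 bits.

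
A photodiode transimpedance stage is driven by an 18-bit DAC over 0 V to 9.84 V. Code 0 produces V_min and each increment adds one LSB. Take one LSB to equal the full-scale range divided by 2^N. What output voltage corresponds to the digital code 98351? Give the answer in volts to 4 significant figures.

3.692 V

Span = 9.84 V. LSB = 9.84 V / 2^18.
V_out = 0 + 98351 × (9.84/262144) V
      = 0 V + 3.69176 V = 3.69176 V.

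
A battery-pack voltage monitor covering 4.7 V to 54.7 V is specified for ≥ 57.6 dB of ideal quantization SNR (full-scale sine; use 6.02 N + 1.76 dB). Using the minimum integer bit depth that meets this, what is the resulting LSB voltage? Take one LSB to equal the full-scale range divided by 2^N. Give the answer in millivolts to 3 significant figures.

Span: 54.7 V − (4.7 V) = 50 V.
6.02 N + 1.76 ≥ 57.6 gives N ≥ 9.276, so the minimum integer is 10.
Step size = 50/1024 V = 48.8 mV.

48.8 mV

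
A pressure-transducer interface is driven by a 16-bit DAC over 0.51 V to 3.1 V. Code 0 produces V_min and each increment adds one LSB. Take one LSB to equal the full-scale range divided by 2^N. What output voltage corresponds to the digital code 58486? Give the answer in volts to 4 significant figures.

The full-scale span is 3.1 − (0.51) = 2.59 V. LSB = 2.59 V / 2^16.
V_out = V_min + code × LSB = 0.51 V + 58486 × 2.59 V / 65536
      = 0.51 + 2.31138 = 2.82138 V.

2.821 V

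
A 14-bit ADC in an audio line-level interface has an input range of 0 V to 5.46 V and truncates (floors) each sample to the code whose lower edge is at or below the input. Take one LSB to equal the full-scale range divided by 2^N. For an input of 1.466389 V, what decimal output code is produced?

V_FS = 5.46 V. LSB = 5.46 V / 2^14 ≈ 333.3 µV.
V_in − V_min = 1.466389 − (0) = 1.466389 V.
Divide by LSB: 1.466389 × 16384/5.46 = 4400.2413.
Truncating gives code 4400.

4400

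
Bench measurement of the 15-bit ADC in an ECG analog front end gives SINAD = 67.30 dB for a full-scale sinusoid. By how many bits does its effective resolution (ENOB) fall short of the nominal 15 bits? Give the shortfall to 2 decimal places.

Effective bits = (67.30 − 1.76)/6.02 = 10.8870.
Shortfall = 15 − 10.8870 = 4.1130 bits.

4.11 bits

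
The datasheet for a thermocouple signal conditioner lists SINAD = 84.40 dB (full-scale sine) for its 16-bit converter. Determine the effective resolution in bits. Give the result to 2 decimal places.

13.73 bits

ENOB = (SINAD − 1.76) / 6.02 = (84.40 − 1.76) / 6.02 = 82.64 / 6.02 = 13.7276.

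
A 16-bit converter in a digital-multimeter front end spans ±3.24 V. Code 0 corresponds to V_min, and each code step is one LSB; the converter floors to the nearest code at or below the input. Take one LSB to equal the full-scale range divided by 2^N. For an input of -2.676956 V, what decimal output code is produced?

5694

The full-scale span is 3.24 − (-3.24) = 6.48 V. LSB = 6.48 V / 2^16 ≈ 98.88 µV.
V_in − V_min = -2.676956 − (-3.24) = 0.563044 V.
Divide by LSB: 0.563044 × 65536/6.48 = 5694.3907.
Truncating gives code 5694.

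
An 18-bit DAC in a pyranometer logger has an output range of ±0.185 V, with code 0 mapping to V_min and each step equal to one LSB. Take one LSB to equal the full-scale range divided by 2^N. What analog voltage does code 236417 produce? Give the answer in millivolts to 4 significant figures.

Span: 0.185 V − (-0.185 V) = 0.37 V. LSB = 0.37 V / 2^18.
V_out = V_min + code × LSB = -0.185 V + 236417 × 0.37 V / 262144
      = -0.185 + 0.333688 = 0.148688 V.

148.7 mV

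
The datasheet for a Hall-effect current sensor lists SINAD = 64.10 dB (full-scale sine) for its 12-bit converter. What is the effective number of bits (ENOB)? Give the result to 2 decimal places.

ENOB = (SINAD − 1.76) / 6.02 = (64.10 − 1.76) / 6.02 = 62.34 / 6.02 = 10.3555.

10.36 bits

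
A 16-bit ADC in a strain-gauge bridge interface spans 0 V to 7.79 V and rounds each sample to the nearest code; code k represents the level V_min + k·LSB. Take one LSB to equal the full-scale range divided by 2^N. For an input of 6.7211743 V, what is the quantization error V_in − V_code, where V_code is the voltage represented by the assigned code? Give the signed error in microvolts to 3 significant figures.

+17.1 µV

V_FS = 7.79 V. LSB = 7.79 V / 2^16 ≈ 118.9 µV.
(V_in − V_min)/LSB = (6.7211743 − (0)) × 65536/7.79 = 56544.1436 → nearest code k = 56544.
V_code = 0 + (56544/65536) × 7.79 = 6.7211572266 V.
V_in − V_code = 6.7211743 − (6.7211572266) = +17.1 µV.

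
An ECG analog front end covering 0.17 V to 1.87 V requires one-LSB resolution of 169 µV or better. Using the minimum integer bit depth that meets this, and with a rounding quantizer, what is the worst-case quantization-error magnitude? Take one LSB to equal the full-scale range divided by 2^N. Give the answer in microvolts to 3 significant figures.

51.9 µV

The full-scale span is 1.87 − (0.17) = 1.7 V.
Levels needed ≥ 1.7/169 µV = 10060. 2^14 = 16384 suffices, so N_min = 14.
LSB = 1.7 V / 2^14 = 103.76 µV.
|e|_max = LSB/2 = 51.9 µV.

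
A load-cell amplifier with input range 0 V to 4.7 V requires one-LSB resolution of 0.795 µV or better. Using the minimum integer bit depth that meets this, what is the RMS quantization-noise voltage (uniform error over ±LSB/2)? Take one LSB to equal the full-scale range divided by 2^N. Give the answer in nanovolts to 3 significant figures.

Full-scale range = 4.7 V.
Required number of levels: 4.7/0.795 µV = 5.9119e6; smallest N with 2^N ≥ that is 23.
LSB = 4.7 V / 2^23 = 0.56028 µV.
V_rms = LSB/√12 = 162 nV.

162 nV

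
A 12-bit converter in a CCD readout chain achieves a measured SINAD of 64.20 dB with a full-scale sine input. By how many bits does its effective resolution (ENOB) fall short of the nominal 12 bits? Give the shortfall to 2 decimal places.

1.63 bits

N_eff = (64.20 − 1.76)/6.02 = 10.3721 bits.
12 − 10.3721 = 1.63 bits below nominal.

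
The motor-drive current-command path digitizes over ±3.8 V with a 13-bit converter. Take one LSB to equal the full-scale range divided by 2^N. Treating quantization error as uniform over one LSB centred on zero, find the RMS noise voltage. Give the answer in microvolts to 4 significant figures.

Full-scale range = 3.8 V − (-3.8 V) = 7.6 V.
LSB = 7.6 V / 2^13 = 0.927734 mV.
RMS of a uniform error over width LSB is LSB/√12 = 267.8 µV.

267.8 µV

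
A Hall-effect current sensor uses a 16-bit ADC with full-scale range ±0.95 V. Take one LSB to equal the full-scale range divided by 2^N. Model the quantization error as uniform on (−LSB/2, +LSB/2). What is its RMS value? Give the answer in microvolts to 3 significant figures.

Range = 0.95 − (-0.95) = 1.9 V.
Step size = 1.9/65536 V = 28.992 µV.
V_rms = LSB/√12 = 28.992 µV / √12 = 8.37 µV.

8.37 µV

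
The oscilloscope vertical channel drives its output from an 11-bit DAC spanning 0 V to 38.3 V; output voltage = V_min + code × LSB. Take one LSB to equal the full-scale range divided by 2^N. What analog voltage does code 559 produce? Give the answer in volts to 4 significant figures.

V_FS = 38.3 V. LSB = 38.3 V / 2^11.
V_out = V_min + code × LSB = 0 V + 559 × 38.3 V / 2048
      = 0 + 10.4540 = 10.4540 V.

10.45 V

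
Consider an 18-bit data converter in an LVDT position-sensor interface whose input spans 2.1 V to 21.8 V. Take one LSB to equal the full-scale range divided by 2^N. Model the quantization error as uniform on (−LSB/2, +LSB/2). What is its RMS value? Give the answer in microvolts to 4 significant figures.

21.69 µV

Range = 21.8 − (2.1) = 19.7 V.
One LSB is 19.7 V / 262144 = 75.1495 µV.
σ_q = LSB/√12 = 75.1495 µV/3.4641 = 21.69 µV.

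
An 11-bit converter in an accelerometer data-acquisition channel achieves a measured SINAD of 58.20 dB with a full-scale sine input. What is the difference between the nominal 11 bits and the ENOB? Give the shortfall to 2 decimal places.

ENOB = (SINAD − 1.76)/6.02 = (58.20 − 1.76)/6.02 = 9.3754 bits.
Shortfall = 11 − 9.3754 = 1.6246 bits.

1.62 bits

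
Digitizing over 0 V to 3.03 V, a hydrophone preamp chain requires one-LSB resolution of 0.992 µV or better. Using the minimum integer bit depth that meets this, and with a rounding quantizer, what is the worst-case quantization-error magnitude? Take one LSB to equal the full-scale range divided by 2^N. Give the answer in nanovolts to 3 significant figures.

361 nV

Range is 3.03 V.
Need 2^N ≥ 3.03 V / 0.992 µV = 3.054e6 → N_min = 22.
One LSB is 3.03 V / 4194304 = 0.72241 µV.
|e|_max = LSB/2 = 361 nV.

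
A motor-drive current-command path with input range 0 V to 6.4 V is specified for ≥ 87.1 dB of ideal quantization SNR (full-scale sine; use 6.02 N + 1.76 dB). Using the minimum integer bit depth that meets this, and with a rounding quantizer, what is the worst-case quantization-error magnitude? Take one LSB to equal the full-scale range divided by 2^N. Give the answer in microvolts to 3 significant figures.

97.7 µV

Full-scale range = 6.4 V.
6.02 N + 1.76 ≥ 87.1 gives N ≥ 14.176, so the minimum integer is 15.
One LSB is 6.4 V / 32768 = 195.31 µV.
Max error for round-to-nearest is LSB/2 = 97.7 µV.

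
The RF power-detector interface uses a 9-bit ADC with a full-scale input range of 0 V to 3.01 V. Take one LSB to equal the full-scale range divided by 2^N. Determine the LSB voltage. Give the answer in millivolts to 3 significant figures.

5.88 mV

Span = 3.01 V.
Number of codes = 2^9 = 512.
LSB = 3.01 V ÷ 2^9 = 3.01/512 V = 5.88 mV.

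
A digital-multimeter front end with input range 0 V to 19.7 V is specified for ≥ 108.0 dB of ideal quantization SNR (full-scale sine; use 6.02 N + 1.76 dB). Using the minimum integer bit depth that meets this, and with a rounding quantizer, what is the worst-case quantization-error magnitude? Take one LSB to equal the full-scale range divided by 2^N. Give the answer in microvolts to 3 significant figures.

Range is 19.7 V.
6.02 N + 1.76 ≥ 108.0 gives N ≥ 17.648, so the minimum integer is 18.
One LSB is 19.7 V / 262144 = 75.150 µV.
Max error for round-to-nearest is LSB/2 = 37.6 µV.

37.6 µV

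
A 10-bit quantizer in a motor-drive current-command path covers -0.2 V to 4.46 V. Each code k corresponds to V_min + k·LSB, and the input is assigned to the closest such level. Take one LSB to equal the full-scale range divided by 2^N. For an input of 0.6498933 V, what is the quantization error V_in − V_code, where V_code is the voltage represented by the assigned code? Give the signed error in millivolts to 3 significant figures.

−1.10 mV

Span: 4.46 V − (-0.2 V) = 4.66 V. LSB = 4.66 V / 2^10 ≈ 4.551 mV.
Position in LSBs: (0.6498933 − (-0.2)) × 1024/4.66 = 186.7577; rounding gives k = 187.
V_code = V_min + k × range/2^10 = -0.2 + 187 × 4.66/1024 = 0.6509960938 V.
V_in − V_code = 0.6498933 − (0.6509960938) = −1.10 mV.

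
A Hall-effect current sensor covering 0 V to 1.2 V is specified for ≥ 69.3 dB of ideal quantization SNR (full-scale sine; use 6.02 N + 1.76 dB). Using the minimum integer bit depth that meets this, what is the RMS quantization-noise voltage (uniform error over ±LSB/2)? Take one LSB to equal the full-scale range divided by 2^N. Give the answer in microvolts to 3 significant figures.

Span = 1.2 V.
Solving 6.02 N ≥ 69.3 − 1.76: N ≥ 11.219. Round up → N = 12.
One LSB is 1.2 V / 4096 = 292.97 µV.
V_rms = LSB/√12 = 84.6 µV.

84.6 µV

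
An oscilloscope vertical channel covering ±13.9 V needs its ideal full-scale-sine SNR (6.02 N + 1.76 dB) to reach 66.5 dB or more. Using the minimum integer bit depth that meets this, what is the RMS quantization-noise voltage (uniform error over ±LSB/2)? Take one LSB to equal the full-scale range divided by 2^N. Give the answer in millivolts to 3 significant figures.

3.92 mV

Span: 13.9 V − (-13.9 V) = 27.8 V.
6.02 N + 1.76 ≥ 66.5 gives N ≥ 10.754, so the minimum integer is 11.
LSB = 27.8 V ÷ 2^11 = 27.8/2048 V = 13.574 mV.
RMS noise = LSB/√12 = 3.92 mV.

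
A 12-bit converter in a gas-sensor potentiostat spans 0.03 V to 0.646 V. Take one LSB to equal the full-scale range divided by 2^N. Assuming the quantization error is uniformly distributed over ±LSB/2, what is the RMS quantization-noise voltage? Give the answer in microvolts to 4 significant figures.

Range = 0.646 − (0.03) = 0.616 V.
LSB = 0.616 V / 2^12 = 150.391 µV.
For a uniform distribution on [−LSB/2, +LSB/2], V_rms = LSB/√12 = 150.391 µV/3.4641 = 43.41 µV.

43.41 µV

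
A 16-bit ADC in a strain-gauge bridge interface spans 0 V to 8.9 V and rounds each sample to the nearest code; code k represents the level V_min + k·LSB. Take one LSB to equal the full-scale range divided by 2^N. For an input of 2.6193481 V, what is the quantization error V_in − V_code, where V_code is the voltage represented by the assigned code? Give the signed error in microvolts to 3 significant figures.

−24.5 µV

V_FS = 8.9 V. LSB = 8.9 V / 2^16 ≈ 135.8 µV.
(V_in − V_min)/LSB = (2.6193481 − (0)) × 65536/8.9 = 19287.8199 → nearest code k = 19288.
V_code = V_min + k × range/2^16 = 0 + 19288 × 8.9/65536 = 2.6193725586 V.
e = 2.6193481 − (2.6193725586) = −24.5 µV.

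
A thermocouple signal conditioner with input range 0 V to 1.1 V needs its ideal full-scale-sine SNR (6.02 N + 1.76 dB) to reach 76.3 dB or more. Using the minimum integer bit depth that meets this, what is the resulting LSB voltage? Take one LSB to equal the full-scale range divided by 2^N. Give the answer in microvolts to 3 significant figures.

Full-scale range = 1.1 V.
6.02 N + 1.76 ≥ 76.3 gives N ≥ 12.382, so the minimum integer is 13.
LSB = 1.1 V / 2^13 = 134 µV.

134 µV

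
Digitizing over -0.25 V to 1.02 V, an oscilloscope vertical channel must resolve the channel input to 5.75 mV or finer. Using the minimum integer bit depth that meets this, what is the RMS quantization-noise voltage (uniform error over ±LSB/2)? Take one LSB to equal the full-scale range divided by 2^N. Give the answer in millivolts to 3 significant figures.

1.43 mV

Span: 1.02 V − (-0.25 V) = 1.27 V.
Levels needed ≥ 1.27/5.75 mV = 220.9. 2^8 = 256 suffices, so N_min = 8.
LSB = 1.27 V / 2^8 = 4.9609 mV.
RMS noise = LSB/√12 = 1.43 mV.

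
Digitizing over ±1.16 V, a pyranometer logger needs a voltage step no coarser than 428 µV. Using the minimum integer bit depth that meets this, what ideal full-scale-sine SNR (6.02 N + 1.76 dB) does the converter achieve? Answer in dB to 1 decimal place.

80.0 dB

Range = 1.16 − (-1.16) = 2.32 V.
Need 2^N ≥ 2.32 V / 428 µV = 5421 → N_min = 13.
6.02(13) + 1.76 = 80.02 dB.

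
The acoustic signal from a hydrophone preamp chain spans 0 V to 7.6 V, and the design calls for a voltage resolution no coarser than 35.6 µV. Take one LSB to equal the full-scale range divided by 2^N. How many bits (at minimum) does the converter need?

18 bits

Span = 7.6 V.
Need 2^N ≥ 7.6 V / 35.6 µV = 213500 → N_min = 18.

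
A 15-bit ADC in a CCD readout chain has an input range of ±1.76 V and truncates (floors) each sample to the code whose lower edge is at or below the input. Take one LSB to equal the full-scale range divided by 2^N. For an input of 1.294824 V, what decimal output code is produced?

Full-scale range = 1.76 V − (-1.76 V) = 3.52 V. LSB = 3.52 V / 2^15 ≈ 107.4 µV.
code = ⌊(V_in − V_min)/LSB⌋ = ⌊(V_in − V_min) × 2^15 / range⌋
     = ⌊(1.294824 − (-1.76)) × 32768 / 3.52⌋ = ⌊3.054824 × 32768/3.52⌋
     = ⌊28437.634⌋ = 28437.

28437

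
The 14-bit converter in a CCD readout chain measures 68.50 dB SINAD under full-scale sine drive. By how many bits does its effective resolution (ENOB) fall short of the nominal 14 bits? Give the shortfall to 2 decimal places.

2.91 bits

N_eff = (68.50 − 1.76)/6.02 = 11.0864 bits.
Lost resolution: 14 − 11.0864 = 2.9136 bits.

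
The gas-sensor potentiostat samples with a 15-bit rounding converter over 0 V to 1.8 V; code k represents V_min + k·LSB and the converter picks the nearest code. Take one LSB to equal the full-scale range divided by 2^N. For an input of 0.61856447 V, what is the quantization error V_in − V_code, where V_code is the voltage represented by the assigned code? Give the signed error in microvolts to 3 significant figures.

Range is 1.8 V. LSB = 1.8 V / 2^15 ≈ 54.93 µV.
Position in LSBs: (0.61856447 − (0)) × 32768/1.8 = 11260.6225; rounding gives k = 11261.
V_code = 0 + (11261/32768) × 1.8 = 0.61858520508 V.
e = 0.61856447 − (0.61858520508) = −20.7 µV.

−20.7 µV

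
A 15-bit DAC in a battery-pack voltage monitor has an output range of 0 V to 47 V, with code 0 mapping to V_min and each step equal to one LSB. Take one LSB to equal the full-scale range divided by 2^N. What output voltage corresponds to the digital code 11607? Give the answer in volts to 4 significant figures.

Span = 47 V. LSB = 47 V / 2^15.
V_out = 0 + 11607 × (47/32768) V
      = 0 + 16.6482 = 16.6482 V.

16.65 V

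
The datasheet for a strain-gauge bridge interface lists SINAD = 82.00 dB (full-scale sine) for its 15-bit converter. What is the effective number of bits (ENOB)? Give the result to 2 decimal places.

(82.00 − 1.76) / 6.02 = 80.24/6.02 = 13.3289 effective bits.

13.33 bits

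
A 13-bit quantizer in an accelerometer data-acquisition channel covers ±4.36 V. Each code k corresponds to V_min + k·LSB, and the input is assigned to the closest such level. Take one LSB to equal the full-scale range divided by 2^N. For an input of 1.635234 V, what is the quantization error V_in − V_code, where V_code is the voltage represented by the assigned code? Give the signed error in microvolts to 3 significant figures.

+234 µV

Full-scale range = 4.36 V − (-4.36 V) = 8.72 V. LSB = 8.72 V / 2^13 ≈ 1.064 mV.
(V_in − V_min)/LSB = (1.635234 − (-4.36)) × 8192/8.72 = 5632.2198 → nearest code k = 5632.
V_code = V_min + k × range/2^13 = -4.36 + 5632 × 8.72/8192 = 1.635000000 V.
Error = V_in − V_code = 1.635234 − (1.635000000) = +234 µV.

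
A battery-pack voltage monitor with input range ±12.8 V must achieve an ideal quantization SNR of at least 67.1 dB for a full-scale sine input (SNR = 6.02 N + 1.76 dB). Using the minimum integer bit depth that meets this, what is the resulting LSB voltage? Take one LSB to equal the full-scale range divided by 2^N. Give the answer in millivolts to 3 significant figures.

The full-scale span is 12.8 − (-12.8) = 25.6 V.
Required N = ⌈(67.1 − 1.76)/6.02⌉ = ⌈10.854⌉ = 11.
Step size = 25.6/2048 V = 12.5 mV.

12.5 mV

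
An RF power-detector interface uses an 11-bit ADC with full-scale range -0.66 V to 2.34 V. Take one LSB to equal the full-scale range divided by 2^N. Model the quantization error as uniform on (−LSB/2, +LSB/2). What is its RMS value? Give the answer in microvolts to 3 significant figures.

Full-scale range = 2.34 V − (-0.66 V) = 3 V.
Step size = 3/2048 V = 1.4648 mV.
V_rms = LSB/√12 = 1.4648 mV / √12 = 423 µV.

423 µV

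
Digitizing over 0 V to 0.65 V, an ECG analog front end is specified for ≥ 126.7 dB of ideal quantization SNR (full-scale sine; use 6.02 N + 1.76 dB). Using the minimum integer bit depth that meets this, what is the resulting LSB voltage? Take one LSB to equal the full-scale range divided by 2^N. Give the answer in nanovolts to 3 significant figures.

310 nV

Range is 0.65 V.
Solving 6.02 N ≥ 126.7 − 1.76: N ≥ 20.754. Round up → N = 21.
LSB = 0.65 V ÷ 2^21 = 0.65/2097152 V = 310 nV.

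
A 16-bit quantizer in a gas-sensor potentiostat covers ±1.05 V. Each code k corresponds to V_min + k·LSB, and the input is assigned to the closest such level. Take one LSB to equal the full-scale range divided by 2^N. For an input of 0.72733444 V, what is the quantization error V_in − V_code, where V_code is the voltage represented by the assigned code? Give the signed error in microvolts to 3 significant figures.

+12.1 µV

Full-scale range = 1.05 V − (-1.05 V) = 2.1 V. LSB = 2.1 V / 2^16 ≈ 32.04 µV.
(V_in − V_min)/LSB = (0.72733444 − (-1.05)) × 65536/2.1 = 55466.3761 → nearest code k = 55466.
Reconstructed level: -1.05 + 55466 × 2.1/65536 V = 0.72732238770 V.
Error = V_in − V_code = 0.72733444 − (0.72732238770) = +12.1 µV.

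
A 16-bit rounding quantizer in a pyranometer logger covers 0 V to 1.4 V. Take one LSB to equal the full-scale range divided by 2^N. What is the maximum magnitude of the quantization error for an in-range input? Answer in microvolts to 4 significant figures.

10.68 µV

Range is 1.4 V.
Step size = 1.4/65536 V = 21.3623 µV.
Worst-case error for round-to-nearest is half an LSB: 10.68 µV.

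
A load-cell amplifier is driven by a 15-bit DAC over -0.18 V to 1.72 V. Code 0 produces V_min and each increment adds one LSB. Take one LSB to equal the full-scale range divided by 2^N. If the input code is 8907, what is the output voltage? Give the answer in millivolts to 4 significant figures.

336.5 mV

Range = 1.72 − (-0.18) = 1.9 V. LSB = 1.9 V / 2^15.
V_out = V_min + code × LSB = -0.18 V + 8907 × 1.9 V / 32768
      = -0.18 + 0.516458 = 0.336458 V.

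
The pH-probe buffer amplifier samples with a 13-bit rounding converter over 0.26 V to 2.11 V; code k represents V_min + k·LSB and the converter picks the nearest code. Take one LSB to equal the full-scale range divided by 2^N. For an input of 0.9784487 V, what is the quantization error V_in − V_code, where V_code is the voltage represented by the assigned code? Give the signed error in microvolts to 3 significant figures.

+83.2 µV

Full-scale range = 2.11 V − (0.26 V) = 1.85 V. LSB = 1.85 V / 2^13 ≈ 225.8 µV.
Position in LSBs: (0.9784487 − (0.26)) × 8192/1.85 = 3181.3685; rounding gives k = 3181.
V_code = V_min + k × range/2^13 = 0.26 + 3181 × 1.85/8192 = 0.9783654785 V.
Error = V_in − V_code = 0.9784487 − (0.9783654785) = +83.2 µV.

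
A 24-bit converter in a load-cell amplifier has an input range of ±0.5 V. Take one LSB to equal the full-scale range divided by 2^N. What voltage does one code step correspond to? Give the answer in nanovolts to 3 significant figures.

59.6 nV

The full-scale span is 0.5 − (-0.5) = 1 V.
There are 2^24 = 16777216 steps.
One LSB is 1 V / 16777216 = 59.6 nV.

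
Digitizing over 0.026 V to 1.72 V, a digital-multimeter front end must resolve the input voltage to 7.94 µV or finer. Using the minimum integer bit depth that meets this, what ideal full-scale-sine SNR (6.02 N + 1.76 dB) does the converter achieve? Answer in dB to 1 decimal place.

Span: 1.72 V − (0.026 V) = 1.694 V.
Required number of levels: 1.694/7.94 µV = 213350; smallest N with 2^N ≥ that is 18.
6.02(18) + 1.76 = 110.12 dB.

110.1 dB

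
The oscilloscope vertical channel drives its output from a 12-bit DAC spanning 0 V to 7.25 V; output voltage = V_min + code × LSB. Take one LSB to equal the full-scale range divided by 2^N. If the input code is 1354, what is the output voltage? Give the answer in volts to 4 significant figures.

V_FS = 7.25 V. LSB = 7.25 V / 2^12.
V_out = V_min + code × LSB = 0 V + 1354 × 7.25 V / 4096
      = 0 V + 2.39661 V = 2.39661 V.

2.397 V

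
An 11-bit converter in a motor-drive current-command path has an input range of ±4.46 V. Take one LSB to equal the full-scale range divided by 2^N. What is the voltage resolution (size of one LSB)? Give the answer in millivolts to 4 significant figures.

4.355 mV

Span: 4.46 V − (-4.46 V) = 8.92 V.
Number of codes = 2^11 = 2048.
One LSB is 8.92 V / 2048 = 4.355 mV.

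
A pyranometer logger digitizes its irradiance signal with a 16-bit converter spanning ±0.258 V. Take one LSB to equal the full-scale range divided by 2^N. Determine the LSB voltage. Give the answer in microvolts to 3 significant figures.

Full-scale range = 0.258 V − (-0.258 V) = 0.516 V.
2^16 = 65536 levels.
LSB = 0.516 V ÷ 2^16 = 0.516/65536 V = 7.87 µV.

7.87 µV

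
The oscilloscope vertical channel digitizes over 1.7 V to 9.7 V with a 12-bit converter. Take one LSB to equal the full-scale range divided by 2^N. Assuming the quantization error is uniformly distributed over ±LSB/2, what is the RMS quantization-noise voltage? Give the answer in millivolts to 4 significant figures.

Span: 9.7 V − (1.7 V) = 8 V.
LSB = 8 V ÷ 2^12 = 8/4096 V = 1.95313 mV.
V_rms = LSB/√12 = 1.95313 mV / √12 = 0.5638 mV.

0.5638 mV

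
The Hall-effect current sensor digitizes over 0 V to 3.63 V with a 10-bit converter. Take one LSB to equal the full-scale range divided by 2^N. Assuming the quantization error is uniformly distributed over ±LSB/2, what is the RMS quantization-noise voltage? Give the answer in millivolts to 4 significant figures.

1.023 mV

Span = 3.63 V.
LSB = 3.63 V ÷ 2^10 = 3.63/1024 V = 3.54492 mV.
V_rms = LSB/√12 = 3.54492 mV / √12 = 1.023 mV.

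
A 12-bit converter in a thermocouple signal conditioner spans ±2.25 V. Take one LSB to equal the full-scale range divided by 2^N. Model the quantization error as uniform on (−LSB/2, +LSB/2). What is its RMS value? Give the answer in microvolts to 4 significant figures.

Full-scale range = 2.25 V − (-2.25 V) = 4.5 V.
LSB = 4.5 V / 2^12 = 1.09863 mV.
RMS of a uniform error over width LSB is LSB/√12 = 317.1 µV.

317.1 µV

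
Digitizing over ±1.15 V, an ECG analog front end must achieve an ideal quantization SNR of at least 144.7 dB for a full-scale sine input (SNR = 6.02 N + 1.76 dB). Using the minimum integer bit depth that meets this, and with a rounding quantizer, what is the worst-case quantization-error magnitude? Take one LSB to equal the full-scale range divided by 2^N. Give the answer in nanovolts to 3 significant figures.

68.5 nV

Range = 1.15 − (-1.15) = 2.3 V.
6.02 N + 1.76 ≥ 144.7 gives N ≥ 23.744, so the minimum integer is 24.
LSB = 2.3 V ÷ 2^24 = 2.3/16777216 V = 137.09 nV.
Max error for round-to-nearest is LSB/2 = 68.5 nV.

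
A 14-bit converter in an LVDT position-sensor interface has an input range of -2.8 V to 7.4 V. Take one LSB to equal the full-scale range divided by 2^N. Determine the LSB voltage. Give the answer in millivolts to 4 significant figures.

Full-scale range = 7.4 V − (-2.8 V) = 10.2 V.
Number of codes = 2^14 = 16384.
LSB = 10.2 V / 2^14 = 0.6226 mV.

0.6226 mV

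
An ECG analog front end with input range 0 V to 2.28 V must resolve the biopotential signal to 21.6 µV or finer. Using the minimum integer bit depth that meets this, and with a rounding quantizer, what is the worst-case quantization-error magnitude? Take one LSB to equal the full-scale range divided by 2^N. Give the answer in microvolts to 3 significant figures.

Span = 2.28 V.
Need 2^N ≥ 2.28 V / 21.6 µV = 105600 → N_min = 17.
LSB = 2.28 V ÷ 2^17 = 2.28/131072 V = 17.395 µV.
|e|_max = LSB/2 = 8.70 µV.

8.70 µV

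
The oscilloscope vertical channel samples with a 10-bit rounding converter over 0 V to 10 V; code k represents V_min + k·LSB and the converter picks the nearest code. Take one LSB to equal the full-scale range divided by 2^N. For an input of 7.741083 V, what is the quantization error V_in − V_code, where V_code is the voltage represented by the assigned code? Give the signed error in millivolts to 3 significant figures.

−3.06 mV

Range is 10 V. LSB = 10 V / 2^10 ≈ 9.766 mV.
Position in LSBs: (7.741083 − (0)) × 1024/10 = 792.6869; rounding gives k = 793.
V_code = V_min + k × range/2^10 = 0 + 793 × 10/1024 = 7.744140625 V.
Error = V_in − V_code = 7.741083 − (7.744140625) = −3.06 mV.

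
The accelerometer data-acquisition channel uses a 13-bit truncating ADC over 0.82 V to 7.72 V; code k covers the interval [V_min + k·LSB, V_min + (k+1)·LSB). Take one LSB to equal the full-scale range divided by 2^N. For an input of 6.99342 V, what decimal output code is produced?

7329

Span: 7.72 V − (0.82 V) = 6.9 V. LSB = 6.9 V / 2^13 ≈ 0.8423 mV.
V_in − V_min = 6.99342 − (0.82) = 6.17342 V.
Divide by LSB: 6.17342 × 8192/6.9 = 7329.3705.
Truncating gives code 7329.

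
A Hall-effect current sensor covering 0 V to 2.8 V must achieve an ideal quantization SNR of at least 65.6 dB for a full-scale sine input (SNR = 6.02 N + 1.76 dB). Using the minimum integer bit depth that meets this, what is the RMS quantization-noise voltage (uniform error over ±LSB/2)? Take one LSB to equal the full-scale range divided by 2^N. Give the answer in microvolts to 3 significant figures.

395 µV

V_FS = 2.8 V.
Solving 6.02 N ≥ 65.6 − 1.76: N ≥ 10.605. Round up → N = 11.
LSB = 2.8 V / 2^11 = 1.3672 mV.
V_rms = LSB/√12 = 395 µV.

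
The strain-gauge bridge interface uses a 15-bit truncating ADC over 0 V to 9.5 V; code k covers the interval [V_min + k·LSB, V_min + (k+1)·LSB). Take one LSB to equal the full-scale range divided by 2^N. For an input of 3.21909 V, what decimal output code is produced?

11103

Range is 9.5 V. LSB = 9.5 V / 2^15 ≈ 289.9 µV.
V_in − V_min = 3.21909 − (0) = 3.21909 V.
Divide by LSB: 3.21909 × 32768/9.5 = 11103.4885.
Truncating gives code 11103.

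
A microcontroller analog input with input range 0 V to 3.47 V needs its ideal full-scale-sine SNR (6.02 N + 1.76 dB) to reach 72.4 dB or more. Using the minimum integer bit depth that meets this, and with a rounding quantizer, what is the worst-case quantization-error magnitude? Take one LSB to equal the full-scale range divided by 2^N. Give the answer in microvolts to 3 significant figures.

Range is 3.47 V.
6.02 N + 1.76 ≥ 72.4 gives N ≥ 11.734, so the minimum integer is 12.
One LSB is 3.47 V / 4096 = 0.84717 mV.
Max error for round-to-nearest is LSB/2 = 424 µV.

424 µV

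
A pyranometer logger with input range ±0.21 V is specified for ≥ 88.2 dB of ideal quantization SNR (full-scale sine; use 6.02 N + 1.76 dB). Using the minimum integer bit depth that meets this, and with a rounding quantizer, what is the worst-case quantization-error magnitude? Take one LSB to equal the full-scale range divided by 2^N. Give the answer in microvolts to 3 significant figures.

6.41 µV

Full-scale range = 0.21 V − (-0.21 V) = 0.42 V.
Solving 6.02 N ≥ 88.2 − 1.76: N ≥ 14.359. Round up → N = 15.
LSB = 0.42 V ÷ 2^15 = 0.42/32768 V = 12.817 µV.
Max error for round-to-nearest is LSB/2 = 6.41 µV.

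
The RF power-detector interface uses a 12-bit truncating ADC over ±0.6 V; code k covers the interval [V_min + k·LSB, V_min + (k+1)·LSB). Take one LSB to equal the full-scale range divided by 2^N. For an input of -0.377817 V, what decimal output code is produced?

758

The full-scale span is 0.6 − (-0.6) = 1.2 V. LSB = 1.2 V / 2^12 ≈ 293.0 µV.
code = ⌊(V_in − V_min)/LSB⌋ = ⌊(V_in − V_min) × 2^12 / range⌋
     = ⌊(-0.377817 − (-0.6)) × 4096 / 1.2⌋ = ⌊0.222183 × 4096/1.2⌋
     = ⌊758.385⌋ = 758.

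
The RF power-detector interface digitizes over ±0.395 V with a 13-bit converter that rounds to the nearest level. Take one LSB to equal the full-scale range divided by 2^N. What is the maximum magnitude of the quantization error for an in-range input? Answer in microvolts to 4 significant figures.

Range = 0.395 − (-0.395) = 0.79 V.
LSB = 0.79 V / 2^13 = 96.4355 µV.
A rounding quantizer has |error| ≤ LSB/2 = 48.22 µV.

48.22 µV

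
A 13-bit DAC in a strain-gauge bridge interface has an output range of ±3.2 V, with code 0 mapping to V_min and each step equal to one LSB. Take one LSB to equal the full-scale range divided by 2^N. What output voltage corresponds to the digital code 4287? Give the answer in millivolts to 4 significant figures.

149.2 mV

Range = 3.2 − (-3.2) = 6.4 V. LSB = 6.4 V / 2^13.
V_out = -3.2 + 4287 × (6.4/8192) V
      = -3.2 + 3.34922 = 0.149219 V.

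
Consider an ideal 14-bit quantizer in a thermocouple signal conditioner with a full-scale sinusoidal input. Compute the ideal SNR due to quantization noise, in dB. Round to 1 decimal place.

86.0 dB

Ideal quantization SNR: 6.02 × 14 + 1.76 dB = 86.0 dB.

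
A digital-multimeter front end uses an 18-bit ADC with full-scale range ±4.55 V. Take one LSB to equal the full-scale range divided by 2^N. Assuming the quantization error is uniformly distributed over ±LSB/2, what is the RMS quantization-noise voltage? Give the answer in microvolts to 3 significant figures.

Span: 4.55 V − (-4.55 V) = 9.1 V.
One LSB is 9.1 V / 262144 = 34.714 µV.
For a uniform distribution on [−LSB/2, +LSB/2], V_rms = LSB/√12 = 34.714 µV/3.4641 = 10.0 µV.

10.0 µV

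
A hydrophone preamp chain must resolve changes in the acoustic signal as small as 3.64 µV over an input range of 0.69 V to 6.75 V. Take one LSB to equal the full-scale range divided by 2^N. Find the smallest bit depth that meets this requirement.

Range = 6.75 − (0.69) = 6.06 V.
Levels needed ≥ 6.06/3.64 µV = 1.665e6. 2^21 = 2097152 suffices, so N_min = 21.

21 bits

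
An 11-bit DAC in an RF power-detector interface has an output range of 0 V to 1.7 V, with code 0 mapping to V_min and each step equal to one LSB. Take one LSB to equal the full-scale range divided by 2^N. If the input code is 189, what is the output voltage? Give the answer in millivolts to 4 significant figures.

Span = 1.7 V. LSB = 1.7 V / 2^11.
V_out = V_min + code × LSB = 0 V + 189 × 1.7 V / 2048
      = 0 V + 0.156885 V = 0.156885 V.

156.9 mV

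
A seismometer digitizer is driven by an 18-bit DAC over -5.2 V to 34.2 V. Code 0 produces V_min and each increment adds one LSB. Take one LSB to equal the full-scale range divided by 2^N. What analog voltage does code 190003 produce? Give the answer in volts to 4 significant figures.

23.36 V

Full-scale range = 34.2 V − (-5.2 V) = 39.4 V. LSB = 39.4 V / 2^18.
Output = V_min + (190003/262144) × range = -5.2 + 0.724804 × 39.4 V
      = -5.2 + 28.5573 = 23.3573 V.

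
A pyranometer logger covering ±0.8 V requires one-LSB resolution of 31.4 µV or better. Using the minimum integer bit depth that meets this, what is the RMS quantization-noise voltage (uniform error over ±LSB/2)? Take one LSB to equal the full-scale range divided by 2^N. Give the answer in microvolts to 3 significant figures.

Range = 0.8 − (-0.8) = 1.6 V.
Levels needed ≥ 1.6/31.4 µV = 50960. 2^16 = 65536 suffices, so N_min = 16.
Step size = 1.6/65536 V = 24.414 µV.
σ_q = LSB/√12 = 24.414 µV/3.4641 = 7.05 µV.

7.05 µV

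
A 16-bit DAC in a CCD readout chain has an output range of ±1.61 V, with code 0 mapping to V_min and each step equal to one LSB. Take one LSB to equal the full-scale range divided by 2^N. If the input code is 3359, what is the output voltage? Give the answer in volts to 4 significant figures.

-1.445 V

The full-scale span is 1.61 − (-1.61) = 3.22 V. LSB = 3.22 V / 2^16.
V_out = -1.61 + 3359 × (3.22/65536) V
      = -1.61 + 0.165039 = -1.44496 V.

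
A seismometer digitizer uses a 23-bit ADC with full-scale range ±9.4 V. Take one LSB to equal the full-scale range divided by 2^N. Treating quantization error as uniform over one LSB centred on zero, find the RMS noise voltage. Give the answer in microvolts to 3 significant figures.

0.647 µV

Full-scale range = 9.4 V − (-9.4 V) = 18.8 V.
LSB = 18.8 V ÷ 2^23 = 18.8/8388608 V = 2.2411 µV.
For a uniform distribution on [−LSB/2, +LSB/2], V_rms = LSB/√12 = 2.2411 µV/3.4641 = 0.647 µV.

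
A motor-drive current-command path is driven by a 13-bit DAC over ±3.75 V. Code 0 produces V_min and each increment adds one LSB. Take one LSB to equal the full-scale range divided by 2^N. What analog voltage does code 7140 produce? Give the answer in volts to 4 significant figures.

2.787 V

Full-scale range = 3.75 V − (-3.75 V) = 7.5 V. LSB = 7.5 V / 2^13.
Output = V_min + (7140/8192) × range = -3.75 + 0.871582 × 7.5 V
      = -3.75 + 6.53687 = 2.78687 V.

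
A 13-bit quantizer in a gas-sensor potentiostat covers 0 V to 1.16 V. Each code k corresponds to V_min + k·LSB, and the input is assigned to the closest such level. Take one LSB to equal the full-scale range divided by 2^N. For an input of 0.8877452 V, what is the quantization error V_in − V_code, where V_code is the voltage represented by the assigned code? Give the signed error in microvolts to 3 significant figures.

+45.0 µV

Full-scale range = 1.16 V. LSB = 1.16 V / 2^13 ≈ 141.6 µV.
(V_in − V_min)/LSB = (0.8877452 − (0)) × 8192/1.16 = 6269.3178 → nearest code k = 6269.
Reconstructed level: 0 + 6269 × 1.16/8192 V = 0.8877001953 V.
V_in − V_code = 0.8877452 − (0.8877001953) = +45.0 µV.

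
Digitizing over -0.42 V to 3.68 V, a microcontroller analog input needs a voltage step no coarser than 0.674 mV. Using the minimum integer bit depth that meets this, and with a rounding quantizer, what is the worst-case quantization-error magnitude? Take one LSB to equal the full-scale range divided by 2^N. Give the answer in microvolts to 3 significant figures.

Range = 3.68 − (-0.42) = 4.1 V.
Need 2^N ≥ 4.1 V / 0.674 mV = 6083 → N_min = 13.
Step size = 4.1/8192 V = 0.50049 mV.
|e|_max = LSB/2 = 250 µV.

250 µV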